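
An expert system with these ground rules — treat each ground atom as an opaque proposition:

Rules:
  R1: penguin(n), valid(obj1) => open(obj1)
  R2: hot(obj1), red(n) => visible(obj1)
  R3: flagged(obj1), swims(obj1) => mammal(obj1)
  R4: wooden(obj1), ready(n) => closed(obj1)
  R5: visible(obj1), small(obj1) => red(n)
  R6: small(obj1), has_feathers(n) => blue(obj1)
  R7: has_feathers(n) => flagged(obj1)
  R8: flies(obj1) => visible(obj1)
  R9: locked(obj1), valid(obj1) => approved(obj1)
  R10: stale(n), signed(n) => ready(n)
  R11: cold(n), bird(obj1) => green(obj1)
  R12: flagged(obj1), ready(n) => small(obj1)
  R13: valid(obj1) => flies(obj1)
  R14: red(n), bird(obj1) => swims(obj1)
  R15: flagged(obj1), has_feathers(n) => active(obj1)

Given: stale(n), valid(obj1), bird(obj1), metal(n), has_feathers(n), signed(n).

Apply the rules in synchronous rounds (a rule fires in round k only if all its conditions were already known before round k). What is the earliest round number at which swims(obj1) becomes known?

Round 1: R7 [has_feathers(n) => flagged(obj1)]; R10 [stale(n), signed(n) => ready(n)]; R13 [valid(obj1) => flies(obj1)]. Adds flagged(obj1), ready(n), flies(obj1).
Round 2: R8 [flies(obj1) => visible(obj1)]; R12 [flagged(obj1), ready(n) => small(obj1)]; R15 [flagged(obj1), has_feathers(n) => active(obj1)]. Adds visible(obj1), small(obj1), active(obj1).
Round 3: R5 [visible(obj1), small(obj1) => red(n)]; R6 [small(obj1), has_feathers(n) => blue(obj1)]. Adds red(n), blue(obj1).
Round 4: R14 [red(n), bird(obj1) => swims(obj1)]. Adds swims(obj1).
swims(obj1) first appears in round 4.

4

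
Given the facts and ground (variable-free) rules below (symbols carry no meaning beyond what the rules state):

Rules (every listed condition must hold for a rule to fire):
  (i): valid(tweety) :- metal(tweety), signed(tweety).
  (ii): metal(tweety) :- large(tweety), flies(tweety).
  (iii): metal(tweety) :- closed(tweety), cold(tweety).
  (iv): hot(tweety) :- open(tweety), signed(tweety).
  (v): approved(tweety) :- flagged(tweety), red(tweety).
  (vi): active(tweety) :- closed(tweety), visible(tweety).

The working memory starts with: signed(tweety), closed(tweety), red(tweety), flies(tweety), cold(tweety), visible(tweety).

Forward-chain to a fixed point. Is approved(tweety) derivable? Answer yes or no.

no

Round 1 — (iii), (vi), derive metal(tweety), active(tweety).
Round 2 — (i), derive valid(tweety).
Fixed point reached. approved(tweety) is concluded only by (v); (v) needs flagged(tweety) (never derived).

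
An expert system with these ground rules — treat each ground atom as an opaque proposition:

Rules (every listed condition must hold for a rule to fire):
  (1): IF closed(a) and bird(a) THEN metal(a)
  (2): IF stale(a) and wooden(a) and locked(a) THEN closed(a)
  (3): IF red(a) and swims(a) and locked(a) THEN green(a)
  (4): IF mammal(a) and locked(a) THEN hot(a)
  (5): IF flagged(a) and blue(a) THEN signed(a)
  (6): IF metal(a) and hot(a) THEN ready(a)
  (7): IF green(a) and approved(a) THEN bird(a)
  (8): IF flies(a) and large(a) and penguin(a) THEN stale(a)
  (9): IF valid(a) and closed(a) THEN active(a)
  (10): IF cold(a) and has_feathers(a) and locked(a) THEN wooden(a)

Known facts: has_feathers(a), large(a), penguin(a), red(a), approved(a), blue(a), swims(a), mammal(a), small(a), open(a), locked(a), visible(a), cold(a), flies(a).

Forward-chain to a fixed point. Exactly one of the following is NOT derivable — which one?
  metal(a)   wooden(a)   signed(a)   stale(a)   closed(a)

signed(a)

Round 1: (3) [IF red(a) and swims(a) and locked(a) THEN green(a)]; (4) [IF mammal(a) and locked(a) THEN hot(a)]; (8) [IF flies(a) and large(a) and penguin(a) THEN stale(a)]; (10) [IF cold(a) and has_feathers(a) and locked(a) THEN wooden(a)]. New: green(a), hot(a), stale(a), wooden(a).
Round 2: (2) [IF stale(a) and wooden(a) and locked(a) THEN closed(a)]; (7) [IF green(a) and approved(a) THEN bird(a)]. New: closed(a), bird(a).
Round 3: (1) [IF closed(a) and bird(a) THEN metal(a)]. New: metal(a).
Round 4: (6) [IF metal(a) and hot(a) THEN ready(a)]. New: ready(a).
Derived: metal(a) (round 3), stale(a) (round 1), closed(a) (round 2), wooden(a) (round 1). signed(a) never appears in any round.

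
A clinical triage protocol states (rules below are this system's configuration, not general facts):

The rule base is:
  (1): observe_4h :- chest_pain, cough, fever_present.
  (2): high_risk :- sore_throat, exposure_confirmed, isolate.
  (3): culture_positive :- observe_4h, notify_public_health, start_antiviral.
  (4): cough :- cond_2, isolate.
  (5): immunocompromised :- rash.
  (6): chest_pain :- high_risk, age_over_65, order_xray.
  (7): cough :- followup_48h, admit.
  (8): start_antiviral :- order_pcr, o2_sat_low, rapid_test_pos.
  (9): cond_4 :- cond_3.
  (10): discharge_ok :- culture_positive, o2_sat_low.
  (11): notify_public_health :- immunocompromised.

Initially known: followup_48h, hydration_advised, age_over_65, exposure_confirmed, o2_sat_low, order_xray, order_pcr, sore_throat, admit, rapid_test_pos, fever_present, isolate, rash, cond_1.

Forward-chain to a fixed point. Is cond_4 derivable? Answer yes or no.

Round 1: (2) [high_risk :- sore_throat, exposure_confirmed, isolate.]; (5) [immunocompromised :- rash.]; (7) [cough :- followup_48h, admit.]; (8) [start_antiviral :- order_pcr, o2_sat_low, rapid_test_pos.]. New: high_risk, immunocompromised, cough, start_antiviral.
Round 2: (6) [chest_pain :- high_risk, age_over_65, order_xray.]; (11) [notify_public_health :- immunocompromised.]. New: chest_pain, notify_public_health.
Round 3: (1) [observe_4h :- chest_pain, cough, fever_present.]. New: observe_4h.
Round 4: (3) [culture_positive :- observe_4h, notify_public_health, start_antiviral.]. New: culture_positive.
Round 5: (10) [discharge_ok :- culture_positive, o2_sat_low.]. New: discharge_ok.
Fixed point reached. cond_4 is concluded only by (9); (9) needs cond_3 (never derived).

no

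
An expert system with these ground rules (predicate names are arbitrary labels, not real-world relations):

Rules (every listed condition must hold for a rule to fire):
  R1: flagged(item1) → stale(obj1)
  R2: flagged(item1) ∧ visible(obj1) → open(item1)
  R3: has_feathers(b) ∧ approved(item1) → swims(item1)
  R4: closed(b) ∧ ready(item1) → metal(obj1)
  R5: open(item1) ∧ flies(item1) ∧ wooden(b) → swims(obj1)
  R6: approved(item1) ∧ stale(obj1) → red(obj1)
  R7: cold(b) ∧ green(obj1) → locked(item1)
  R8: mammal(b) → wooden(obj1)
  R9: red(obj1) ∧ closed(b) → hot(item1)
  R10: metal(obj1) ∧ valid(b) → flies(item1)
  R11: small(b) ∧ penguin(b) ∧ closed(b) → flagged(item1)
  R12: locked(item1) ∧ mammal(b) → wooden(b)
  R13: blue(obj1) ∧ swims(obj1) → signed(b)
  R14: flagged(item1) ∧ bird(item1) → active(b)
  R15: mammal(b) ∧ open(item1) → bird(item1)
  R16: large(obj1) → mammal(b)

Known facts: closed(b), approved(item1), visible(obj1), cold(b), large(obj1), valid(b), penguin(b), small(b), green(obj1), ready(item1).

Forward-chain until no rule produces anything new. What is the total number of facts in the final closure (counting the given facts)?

Round 1: R4 [closed(b) ∧ ready(item1) → metal(obj1)]; R7 [cold(b) ∧ green(obj1) → locked(item1)]; R11 [small(b) ∧ penguin(b) ∧ closed(b) → flagged(item1)]; R16 [large(obj1) → mammal(b)]. New: metal(obj1), locked(item1), flagged(item1), mammal(b).
Round 2: R1 [flagged(item1) → stale(obj1)]; R2 [flagged(item1) ∧ visible(obj1) → open(item1)]; R8 [mammal(b) → wooden(obj1)]; R10 [metal(obj1) ∧ valid(b) → flies(item1)]; R12 [locked(item1) ∧ mammal(b) → wooden(b)]. New: stale(obj1), open(item1), wooden(obj1), flies(item1), wooden(b).
Round 3: R5 [open(item1) ∧ flies(item1) ∧ wooden(b) → swims(obj1)]; R6 [approved(item1) ∧ stale(obj1) → red(obj1)]; R15 [mammal(b) ∧ open(item1) → bird(item1)]. New: swims(obj1), red(obj1), bird(item1).
Round 4: R9 [red(obj1) ∧ closed(b) → hot(item1)]; R14 [flagged(item1) ∧ bird(item1) → active(b)]. New: hot(item1), active(b).
Closure: {active(b), approved(item1), bird(item1), closed(b), cold(b), flagged(item1), flies(item1), green(obj1), hot(item1), large(obj1), locked(item1), mammal(b), metal(obj1), open(item1), penguin(b), ready(item1), red(obj1), small(b), stale(obj1), swims(obj1), valid(b), visible(obj1), wooden(b), wooden(obj1)} — 24 facts.

24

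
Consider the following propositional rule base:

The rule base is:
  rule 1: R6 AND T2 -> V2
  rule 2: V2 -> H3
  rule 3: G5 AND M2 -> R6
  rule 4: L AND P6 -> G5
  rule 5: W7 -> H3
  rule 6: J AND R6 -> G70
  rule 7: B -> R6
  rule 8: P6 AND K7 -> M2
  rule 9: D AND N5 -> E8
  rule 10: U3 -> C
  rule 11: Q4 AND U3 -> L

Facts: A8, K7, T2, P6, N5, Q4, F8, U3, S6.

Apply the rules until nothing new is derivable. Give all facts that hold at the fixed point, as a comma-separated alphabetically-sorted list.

A8, C, F8, G5, H3, K7, L, M2, N5, P6, Q4, R6, S6, T2, U3, V2

Round 1 fires rule 8, rule 10, rule 11, giving M2, C, L.
Round 2 fires rule 4, giving G5.
Round 3 fires rule 3, giving R6.
Round 4 fires rule 1, giving V2.
Round 5 fires rule 2, giving H3.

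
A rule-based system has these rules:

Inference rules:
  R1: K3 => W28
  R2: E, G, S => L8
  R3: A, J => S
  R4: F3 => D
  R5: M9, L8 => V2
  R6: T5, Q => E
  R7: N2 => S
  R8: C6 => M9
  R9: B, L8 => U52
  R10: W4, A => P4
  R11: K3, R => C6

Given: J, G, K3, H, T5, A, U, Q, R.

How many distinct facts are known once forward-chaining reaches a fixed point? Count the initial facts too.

Round 1: R1 [K3 => W28]; R3 [A, J => S]; R6 [T5, Q => E]; R11 [K3, R => C6]. Adds W28, S, E, C6.
Round 2: R2 [E, G, S => L8]; R8 [C6 => M9]. Adds L8, M9.
Round 3: R5 [M9, L8 => V2]. Adds V2.
Closure: {A, C6, E, G, H, J, K3, L8, M9, Q, R, S, T5, U, V2, W28} — 16 facts.

16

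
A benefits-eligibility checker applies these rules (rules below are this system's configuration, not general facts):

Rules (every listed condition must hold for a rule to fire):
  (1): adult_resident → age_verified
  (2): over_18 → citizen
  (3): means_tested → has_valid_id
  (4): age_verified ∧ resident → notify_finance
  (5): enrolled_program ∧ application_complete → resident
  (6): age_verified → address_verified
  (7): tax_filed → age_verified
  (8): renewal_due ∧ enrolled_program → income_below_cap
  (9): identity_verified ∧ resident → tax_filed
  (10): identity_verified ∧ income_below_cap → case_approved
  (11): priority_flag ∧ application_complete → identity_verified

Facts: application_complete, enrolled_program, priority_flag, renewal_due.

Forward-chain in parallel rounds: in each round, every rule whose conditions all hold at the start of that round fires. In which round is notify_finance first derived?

Round 1: (5) [enrolled_program ∧ application_complete → resident]; (8) [renewal_due ∧ enrolled_program → income_below_cap]; (11) [priority_flag ∧ application_complete → identity_verified]. New: resident, income_below_cap, identity_verified.
Round 2: (9) [identity_verified ∧ resident → tax_filed]; (10) [identity_verified ∧ income_below_cap → case_approved]. New: tax_filed, case_approved.
Round 3: (7) [tax_filed → age_verified]. New: age_verified.
Round 4: (4) [age_verified ∧ resident → notify_finance]; (6) [age_verified → address_verified]. New: notify_finance, address_verified.
notify_finance first appears in round 4.

4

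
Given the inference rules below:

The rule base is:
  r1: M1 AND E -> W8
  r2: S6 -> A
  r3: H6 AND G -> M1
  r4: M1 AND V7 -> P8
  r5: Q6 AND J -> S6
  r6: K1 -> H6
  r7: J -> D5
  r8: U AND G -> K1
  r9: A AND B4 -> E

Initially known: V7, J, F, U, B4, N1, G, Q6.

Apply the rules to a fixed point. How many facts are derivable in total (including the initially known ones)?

17

Round 1 — r5, r7, r8, derive S6, D5, K1.
Round 2 — r2, r6, derive A, H6.
Round 3 — r3, r9, derive M1, E.
Round 4 — r1, r4, derive W8, P8.
Closure: {A, B4, D5, E, F, G, H6, J, K1, M1, N1, P8, Q6, S6, U, V7, W8} — 17 facts.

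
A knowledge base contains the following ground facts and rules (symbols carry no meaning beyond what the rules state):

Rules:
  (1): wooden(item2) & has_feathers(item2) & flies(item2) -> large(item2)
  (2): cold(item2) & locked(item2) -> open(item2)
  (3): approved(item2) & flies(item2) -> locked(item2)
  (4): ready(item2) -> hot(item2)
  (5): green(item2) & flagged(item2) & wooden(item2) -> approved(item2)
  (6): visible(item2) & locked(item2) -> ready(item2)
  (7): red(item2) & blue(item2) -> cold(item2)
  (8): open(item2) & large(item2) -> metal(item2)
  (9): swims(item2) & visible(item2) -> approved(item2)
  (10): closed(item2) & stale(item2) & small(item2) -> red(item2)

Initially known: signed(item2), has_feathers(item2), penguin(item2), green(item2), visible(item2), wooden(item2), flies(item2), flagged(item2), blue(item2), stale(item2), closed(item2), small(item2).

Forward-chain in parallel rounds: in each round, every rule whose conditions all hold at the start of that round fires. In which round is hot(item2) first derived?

Round 1 fires (1), (5), (10), giving large(item2), approved(item2), red(item2).
Round 2 fires (3), (7), giving locked(item2), cold(item2).
Round 3 fires (2), (6), giving open(item2), ready(item2).
Round 4 fires (4), (8), giving hot(item2), metal(item2).
hot(item2) first appears in round 4.

4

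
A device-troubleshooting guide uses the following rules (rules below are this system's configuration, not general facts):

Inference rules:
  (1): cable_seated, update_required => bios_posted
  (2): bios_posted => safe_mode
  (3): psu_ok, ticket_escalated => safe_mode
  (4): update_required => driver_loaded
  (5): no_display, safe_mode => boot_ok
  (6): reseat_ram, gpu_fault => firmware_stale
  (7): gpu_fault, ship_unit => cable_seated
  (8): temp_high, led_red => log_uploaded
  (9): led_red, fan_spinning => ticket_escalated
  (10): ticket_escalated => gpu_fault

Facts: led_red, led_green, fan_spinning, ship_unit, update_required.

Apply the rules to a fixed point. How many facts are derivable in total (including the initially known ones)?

Round 1 fires (4), (9), giving driver_loaded, ticket_escalated.
Round 2 fires (10), giving gpu_fault.
Round 3 fires (7), giving cable_seated.
Round 4 fires (1), giving bios_posted.
Round 5 fires (2), giving safe_mode.
Closure: {bios_posted, cable_seated, driver_loaded, fan_spinning, gpu_fault, led_green, led_red, safe_mode, ship_unit, ticket_escalated, update_required} — 11 facts.

11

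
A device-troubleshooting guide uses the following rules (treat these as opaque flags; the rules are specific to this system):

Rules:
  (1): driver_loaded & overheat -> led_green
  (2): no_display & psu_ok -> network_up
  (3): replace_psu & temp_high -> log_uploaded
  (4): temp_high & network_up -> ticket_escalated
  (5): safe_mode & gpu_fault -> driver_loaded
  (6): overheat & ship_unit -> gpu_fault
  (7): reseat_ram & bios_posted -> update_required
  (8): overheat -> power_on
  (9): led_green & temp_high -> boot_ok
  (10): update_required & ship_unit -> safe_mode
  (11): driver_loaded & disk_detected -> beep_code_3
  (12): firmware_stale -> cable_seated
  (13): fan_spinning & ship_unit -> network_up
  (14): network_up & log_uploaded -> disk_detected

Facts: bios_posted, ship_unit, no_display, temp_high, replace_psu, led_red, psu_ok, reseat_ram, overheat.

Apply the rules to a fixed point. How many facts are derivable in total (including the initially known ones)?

21

Round 1: (2) [no_display & psu_ok -> network_up]; (3) [replace_psu & temp_high -> log_uploaded]; (6) [overheat & ship_unit -> gpu_fault]; (7) [reseat_ram & bios_posted -> update_required]; (8) [overheat -> power_on]. Adds network_up, log_uploaded, gpu_fault, update_required, power_on.
Round 2: (4) [temp_high & network_up -> ticket_escalated]; (10) [update_required & ship_unit -> safe_mode]; (14) [network_up & log_uploaded -> disk_detected]. Adds ticket_escalated, safe_mode, disk_detected.
Round 3: (5) [safe_mode & gpu_fault -> driver_loaded]. Adds driver_loaded.
Round 4: (1) [driver_loaded & overheat -> led_green]; (11) [driver_loaded & disk_detected -> beep_code_3]. Adds led_green, beep_code_3.
Round 5: (9) [led_green & temp_high -> boot_ok]. Adds boot_ok.
Closure: {beep_code_3, bios_posted, boot_ok, disk_detected, driver_loaded, gpu_fault, led_green, led_red, log_uploaded, network_up, no_display, overheat, power_on, psu_ok, replace_psu, reseat_ram, safe_mode, ship_unit, temp_high, ticket_escalated, update_required} — 21 facts.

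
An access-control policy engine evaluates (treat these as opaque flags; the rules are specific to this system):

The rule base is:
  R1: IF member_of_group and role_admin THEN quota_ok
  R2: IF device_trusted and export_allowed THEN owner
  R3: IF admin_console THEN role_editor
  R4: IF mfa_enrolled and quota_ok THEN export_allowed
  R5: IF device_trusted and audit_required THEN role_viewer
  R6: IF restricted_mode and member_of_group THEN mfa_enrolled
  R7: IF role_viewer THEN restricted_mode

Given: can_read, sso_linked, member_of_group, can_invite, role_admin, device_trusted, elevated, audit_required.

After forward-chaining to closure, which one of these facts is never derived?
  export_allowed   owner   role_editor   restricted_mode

role_editor

Round 1: R1 [IF member_of_group and role_admin THEN quota_ok]; R5 [IF device_trusted and audit_required THEN role_viewer]. New: quota_ok, role_viewer.
Round 2: R7 [IF role_viewer THEN restricted_mode]. New: restricted_mode.
Round 3: R6 [IF restricted_mode and member_of_group THEN mfa_enrolled]. New: mfa_enrolled.
Round 4: R4 [IF mfa_enrolled and quota_ok THEN export_allowed]. New: export_allowed.
Round 5: R2 [IF device_trusted and export_allowed THEN owner]. New: owner.
Derived: owner (round 5), export_allowed (round 4), restricted_mode (round 2). role_editor never appears in any round.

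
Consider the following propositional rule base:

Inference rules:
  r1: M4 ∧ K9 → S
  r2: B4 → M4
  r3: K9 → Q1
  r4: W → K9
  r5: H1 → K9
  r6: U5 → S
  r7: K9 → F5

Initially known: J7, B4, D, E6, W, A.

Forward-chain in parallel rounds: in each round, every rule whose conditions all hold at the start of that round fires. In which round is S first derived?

2

Round 1 — r2, r4, derive M4, K9.
Round 2 — r1, r3, r7, derive S, Q1, F5.
S first appears in round 2.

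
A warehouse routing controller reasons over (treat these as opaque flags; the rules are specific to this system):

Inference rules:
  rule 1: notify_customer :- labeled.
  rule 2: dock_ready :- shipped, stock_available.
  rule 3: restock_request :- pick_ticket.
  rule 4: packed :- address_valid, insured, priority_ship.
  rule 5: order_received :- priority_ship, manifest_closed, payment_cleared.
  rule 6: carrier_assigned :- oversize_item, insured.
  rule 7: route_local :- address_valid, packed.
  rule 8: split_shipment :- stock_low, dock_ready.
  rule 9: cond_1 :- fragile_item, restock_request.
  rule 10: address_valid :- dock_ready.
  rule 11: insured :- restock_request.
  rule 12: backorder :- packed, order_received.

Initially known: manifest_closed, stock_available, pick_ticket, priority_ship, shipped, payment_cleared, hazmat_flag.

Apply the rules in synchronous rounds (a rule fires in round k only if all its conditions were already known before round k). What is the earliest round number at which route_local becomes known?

4

Round 1 fires rule 2, rule 3, rule 5, giving dock_ready, restock_request, order_received.
Round 2 fires rule 10, rule 11, giving address_valid, insured.
Round 3 fires rule 4, giving packed.
Round 4 fires rule 7, rule 12, giving route_local, backorder.
route_local first appears in round 4.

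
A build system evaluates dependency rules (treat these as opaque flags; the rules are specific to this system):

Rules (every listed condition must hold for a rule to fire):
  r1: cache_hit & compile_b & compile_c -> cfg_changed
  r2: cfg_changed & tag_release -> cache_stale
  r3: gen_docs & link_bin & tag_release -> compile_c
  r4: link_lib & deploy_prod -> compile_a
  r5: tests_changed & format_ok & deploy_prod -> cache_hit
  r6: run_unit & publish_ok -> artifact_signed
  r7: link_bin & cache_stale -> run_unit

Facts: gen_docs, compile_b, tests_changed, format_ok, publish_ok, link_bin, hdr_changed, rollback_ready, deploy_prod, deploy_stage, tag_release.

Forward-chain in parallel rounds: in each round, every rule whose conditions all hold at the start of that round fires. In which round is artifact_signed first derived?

5

Round 1: r3 [gen_docs & link_bin & tag_release -> compile_c]; r5 [tests_changed & format_ok & deploy_prod -> cache_hit]. New: compile_c, cache_hit.
Round 2: r1 [cache_hit & compile_b & compile_c -> cfg_changed]. New: cfg_changed.
Round 3: r2 [cfg_changed & tag_release -> cache_stale]. New: cache_stale.
Round 4: r7 [link_bin & cache_stale -> run_unit]. New: run_unit.
Round 5: r6 [run_unit & publish_ok -> artifact_signed]. New: artifact_signed.
artifact_signed first appears in round 5.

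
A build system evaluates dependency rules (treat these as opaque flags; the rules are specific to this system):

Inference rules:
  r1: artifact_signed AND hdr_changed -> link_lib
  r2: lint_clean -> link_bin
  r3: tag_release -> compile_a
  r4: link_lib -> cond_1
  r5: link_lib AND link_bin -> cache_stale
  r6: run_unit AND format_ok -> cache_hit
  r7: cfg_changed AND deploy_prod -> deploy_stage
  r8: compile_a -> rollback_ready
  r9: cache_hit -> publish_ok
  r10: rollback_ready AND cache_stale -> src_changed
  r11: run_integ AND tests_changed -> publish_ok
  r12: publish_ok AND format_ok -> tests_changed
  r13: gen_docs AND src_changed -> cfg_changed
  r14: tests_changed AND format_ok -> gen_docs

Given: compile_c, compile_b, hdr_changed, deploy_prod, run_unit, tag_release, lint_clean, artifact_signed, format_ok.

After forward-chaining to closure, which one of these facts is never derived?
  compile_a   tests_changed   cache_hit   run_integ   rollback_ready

run_integ

Round 1: r1 [artifact_signed AND hdr_changed -> link_lib]; r2 [lint_clean -> link_bin]; r3 [tag_release -> compile_a]; r6 [run_unit AND format_ok -> cache_hit]. Adds link_lib, link_bin, compile_a, cache_hit.
Round 2: r4 [link_lib -> cond_1]; r5 [link_lib AND link_bin -> cache_stale]; r8 [compile_a -> rollback_ready]; r9 [cache_hit -> publish_ok]. Adds cond_1, cache_stale, rollback_ready, publish_ok.
Round 3: r10 [rollback_ready AND cache_stale -> src_changed]; r12 [publish_ok AND format_ok -> tests_changed]. Adds src_changed, tests_changed.
Round 4: r14 [tests_changed AND format_ok -> gen_docs]. Adds gen_docs.
Round 5: r13 [gen_docs AND src_changed -> cfg_changed]. Adds cfg_changed.
Round 6: r7 [cfg_changed AND deploy_prod -> deploy_stage]. Adds deploy_stage.
Derived: cache_hit (round 1), compile_a (round 1), tests_changed (round 3), rollback_ready (round 2). run_integ never appears in any round.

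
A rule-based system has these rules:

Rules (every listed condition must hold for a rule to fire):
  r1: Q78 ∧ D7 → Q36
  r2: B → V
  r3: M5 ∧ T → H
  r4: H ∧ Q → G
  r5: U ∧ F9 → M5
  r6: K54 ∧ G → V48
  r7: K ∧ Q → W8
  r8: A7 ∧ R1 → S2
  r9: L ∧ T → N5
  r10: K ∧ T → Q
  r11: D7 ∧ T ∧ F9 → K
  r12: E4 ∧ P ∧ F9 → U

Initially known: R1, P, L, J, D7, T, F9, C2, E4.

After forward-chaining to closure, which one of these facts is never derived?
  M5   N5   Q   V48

Round 1: r9 [L ∧ T → N5]; r11 [D7 ∧ T ∧ F9 → K]; r12 [E4 ∧ P ∧ F9 → U]. New: N5, K, U.
Round 2: r5 [U ∧ F9 → M5]; r10 [K ∧ T → Q]. New: M5, Q.
Round 3: r3 [M5 ∧ T → H]; r7 [K ∧ Q → W8]. New: H, W8.
Round 4: r4 [H ∧ Q → G]. New: G.
Derived: N5 (round 1), M5 (round 2), Q (round 2). V48 never appears in any round.

V48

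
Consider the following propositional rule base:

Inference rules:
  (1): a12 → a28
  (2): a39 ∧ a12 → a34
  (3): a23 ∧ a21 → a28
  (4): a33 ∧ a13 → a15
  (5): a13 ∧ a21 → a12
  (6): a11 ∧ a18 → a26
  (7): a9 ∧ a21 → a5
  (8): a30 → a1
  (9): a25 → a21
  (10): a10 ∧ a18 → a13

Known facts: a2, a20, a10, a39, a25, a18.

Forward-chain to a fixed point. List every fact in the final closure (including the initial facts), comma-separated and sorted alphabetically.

Round 1: (9) [a25 → a21]; (10) [a10 ∧ a18 → a13]. New: a21, a13.
Round 2: (5) [a13 ∧ a21 → a12]. New: a12.
Round 3: (1) [a12 → a28]; (2) [a39 ∧ a12 → a34]. New: a28, a34.

a10, a12, a13, a18, a2, a20, a21, a25, a28, a34, a39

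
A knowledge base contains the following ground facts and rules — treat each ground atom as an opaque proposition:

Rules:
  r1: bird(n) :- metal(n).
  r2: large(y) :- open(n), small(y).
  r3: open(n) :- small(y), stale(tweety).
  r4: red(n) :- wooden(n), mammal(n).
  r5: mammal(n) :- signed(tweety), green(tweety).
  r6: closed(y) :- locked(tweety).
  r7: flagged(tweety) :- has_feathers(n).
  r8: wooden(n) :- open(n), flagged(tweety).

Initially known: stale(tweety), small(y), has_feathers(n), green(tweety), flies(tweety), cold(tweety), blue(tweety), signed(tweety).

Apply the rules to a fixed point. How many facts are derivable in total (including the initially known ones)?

14

[1] r3 [open(n) :- small(y), stale(tweety).]; r5 [mammal(n) :- signed(tweety), green(tweety).]; r7 [flagged(tweety) :- has_feathers(n).]. ⇒ new: open(n), mammal(n), flagged(tweety).
[2] r2 [large(y) :- open(n), small(y).]; r8 [wooden(n) :- open(n), flagged(tweety).]. ⇒ new: large(y), wooden(n).
[3] r4 [red(n) :- wooden(n), mammal(n).]. ⇒ new: red(n).
Closure: {blue(tweety), cold(tweety), flagged(tweety), flies(tweety), green(tweety), has_feathers(n), large(y), mammal(n), open(n), red(n), signed(tweety), small(y), stale(tweety), wooden(n)} — 14 facts.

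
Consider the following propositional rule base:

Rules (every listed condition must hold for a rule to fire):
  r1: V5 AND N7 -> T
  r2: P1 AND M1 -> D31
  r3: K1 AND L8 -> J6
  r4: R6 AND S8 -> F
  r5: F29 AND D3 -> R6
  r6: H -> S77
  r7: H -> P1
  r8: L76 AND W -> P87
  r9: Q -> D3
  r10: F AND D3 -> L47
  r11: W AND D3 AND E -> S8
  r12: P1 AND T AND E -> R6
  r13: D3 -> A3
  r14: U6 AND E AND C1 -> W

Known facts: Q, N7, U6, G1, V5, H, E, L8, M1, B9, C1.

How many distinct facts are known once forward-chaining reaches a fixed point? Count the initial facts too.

22

Round 1 fires r1, r6, r7, r9, r14, giving T, S77, P1, D3, W.
Round 2 fires r2, r11, r12, r13, giving D31, S8, R6, A3.
Round 3 fires r4, giving F.
Round 4 fires r10, giving L47.
Closure: {A3, B9, C1, D3, D31, E, F, G1, H, L47, L8, M1, N7, P1, Q, R6, S77, S8, T, U6, V5, W} — 22 facts.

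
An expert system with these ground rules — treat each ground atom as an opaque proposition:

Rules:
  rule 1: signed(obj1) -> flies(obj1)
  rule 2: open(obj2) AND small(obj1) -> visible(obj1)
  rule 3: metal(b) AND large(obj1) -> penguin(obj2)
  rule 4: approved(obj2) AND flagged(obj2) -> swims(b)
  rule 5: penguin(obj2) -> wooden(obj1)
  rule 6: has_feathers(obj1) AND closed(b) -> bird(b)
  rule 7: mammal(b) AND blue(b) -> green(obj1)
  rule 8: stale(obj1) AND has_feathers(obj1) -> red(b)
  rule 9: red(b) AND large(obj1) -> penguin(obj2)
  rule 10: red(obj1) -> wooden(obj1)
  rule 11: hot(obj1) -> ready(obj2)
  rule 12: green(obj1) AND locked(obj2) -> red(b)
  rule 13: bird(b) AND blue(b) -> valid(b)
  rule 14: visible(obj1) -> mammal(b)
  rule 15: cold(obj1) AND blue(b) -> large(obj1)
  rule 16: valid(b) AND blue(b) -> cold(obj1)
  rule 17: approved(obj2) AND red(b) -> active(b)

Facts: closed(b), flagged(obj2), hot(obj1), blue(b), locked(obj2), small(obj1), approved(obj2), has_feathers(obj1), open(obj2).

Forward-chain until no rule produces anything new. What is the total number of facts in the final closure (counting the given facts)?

Round 1 — rule 2, rule 4, rule 6, rule 11, derive visible(obj1), swims(b), bird(b), ready(obj2).
Round 2 — rule 13, rule 14, derive valid(b), mammal(b).
Round 3 — rule 7, rule 16, derive green(obj1), cold(obj1).
Round 4 — rule 12, rule 15, derive red(b), large(obj1).
Round 5 — rule 9, rule 17, derive penguin(obj2), active(b).
Round 6 — rule 5, derive wooden(obj1).
Closure: {active(b), approved(obj2), bird(b), blue(b), closed(b), cold(obj1), flagged(obj2), green(obj1), has_feathers(obj1), hot(obj1), large(obj1), locked(obj2), mammal(b), open(obj2), penguin(obj2), ready(obj2), red(b), small(obj1), swims(b), valid(b), visible(obj1), wooden(obj1)} — 22 facts.

22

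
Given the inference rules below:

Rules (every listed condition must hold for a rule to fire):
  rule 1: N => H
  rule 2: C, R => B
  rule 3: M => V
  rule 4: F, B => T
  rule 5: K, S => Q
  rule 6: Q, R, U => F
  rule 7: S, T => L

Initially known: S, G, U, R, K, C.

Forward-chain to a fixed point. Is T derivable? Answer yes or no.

yes

Round 1: rule 2 [C, R => B]; rule 5 [K, S => Q]. New: B, Q.
Round 2: rule 6 [Q, R, U => F]. New: F.
Round 3: rule 4 [F, B => T]. New: T.
Round 4: rule 7 [S, T => L]. New: L.
T appears in round 3, so it is derivable.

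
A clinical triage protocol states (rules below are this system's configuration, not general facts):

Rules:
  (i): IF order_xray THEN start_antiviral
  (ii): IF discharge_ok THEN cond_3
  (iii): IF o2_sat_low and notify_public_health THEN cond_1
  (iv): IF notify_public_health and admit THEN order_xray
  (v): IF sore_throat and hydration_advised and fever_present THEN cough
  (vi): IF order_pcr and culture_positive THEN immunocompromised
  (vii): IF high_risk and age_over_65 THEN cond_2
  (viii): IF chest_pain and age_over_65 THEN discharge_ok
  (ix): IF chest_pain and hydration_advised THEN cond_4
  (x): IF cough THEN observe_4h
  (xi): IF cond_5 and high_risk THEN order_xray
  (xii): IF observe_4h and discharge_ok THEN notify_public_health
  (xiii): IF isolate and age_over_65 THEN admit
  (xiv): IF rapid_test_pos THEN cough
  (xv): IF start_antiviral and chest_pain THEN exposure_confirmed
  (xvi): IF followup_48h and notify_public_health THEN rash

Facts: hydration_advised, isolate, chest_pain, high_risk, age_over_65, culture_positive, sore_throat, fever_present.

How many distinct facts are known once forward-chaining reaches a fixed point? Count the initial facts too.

[1] (v) [IF sore_throat and hydration_advised and fever_present THEN cough]; (vii) [IF high_risk and age_over_65 THEN cond_2]; (viii) [IF chest_pain and age_over_65 THEN discharge_ok]; (ix) [IF chest_pain and hydration_advised THEN cond_4]; (xiii) [IF isolate and age_over_65 THEN admit]. ⇒ new: cough, cond_2, discharge_ok, cond_4, admit.
[2] (ii) [IF discharge_ok THEN cond_3]; (x) [IF cough THEN observe_4h]. ⇒ new: cond_3, observe_4h.
[3] (xii) [IF observe_4h and discharge_ok THEN notify_public_health]. ⇒ new: notify_public_health.
[4] (iv) [IF notify_public_health and admit THEN order_xray]. ⇒ new: order_xray.
[5] (i) [IF order_xray THEN start_antiviral]. ⇒ new: start_antiviral.
[6] (xv) [IF start_antiviral and chest_pain THEN exposure_confirmed]. ⇒ new: exposure_confirmed.
Closure: {admit, age_over_65, chest_pain, cond_2, cond_3, cond_4, cough, culture_positive, discharge_ok, exposure_confirmed, fever_present, high_risk, hydration_advised, isolate, notify_public_health, observe_4h, order_xray, sore_throat, start_antiviral} — 19 facts.

19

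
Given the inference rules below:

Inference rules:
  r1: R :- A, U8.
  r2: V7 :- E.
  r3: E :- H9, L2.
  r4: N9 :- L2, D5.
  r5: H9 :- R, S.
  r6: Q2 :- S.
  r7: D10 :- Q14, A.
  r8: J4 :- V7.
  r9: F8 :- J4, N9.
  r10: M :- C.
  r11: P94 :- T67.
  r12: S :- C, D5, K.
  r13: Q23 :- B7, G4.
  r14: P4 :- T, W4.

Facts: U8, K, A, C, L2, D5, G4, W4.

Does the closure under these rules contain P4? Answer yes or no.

no

Round 1 fires r1, r4, r10, r12, giving R, N9, M, S.
Round 2 fires r5, r6, giving H9, Q2.
Round 3 fires r3, giving E.
Round 4 fires r2, giving V7.
Round 5 fires r8, giving J4.
Round 6 fires r9, giving F8.
Fixed point reached. P4 is concluded only by r14; r14 needs T (never derived).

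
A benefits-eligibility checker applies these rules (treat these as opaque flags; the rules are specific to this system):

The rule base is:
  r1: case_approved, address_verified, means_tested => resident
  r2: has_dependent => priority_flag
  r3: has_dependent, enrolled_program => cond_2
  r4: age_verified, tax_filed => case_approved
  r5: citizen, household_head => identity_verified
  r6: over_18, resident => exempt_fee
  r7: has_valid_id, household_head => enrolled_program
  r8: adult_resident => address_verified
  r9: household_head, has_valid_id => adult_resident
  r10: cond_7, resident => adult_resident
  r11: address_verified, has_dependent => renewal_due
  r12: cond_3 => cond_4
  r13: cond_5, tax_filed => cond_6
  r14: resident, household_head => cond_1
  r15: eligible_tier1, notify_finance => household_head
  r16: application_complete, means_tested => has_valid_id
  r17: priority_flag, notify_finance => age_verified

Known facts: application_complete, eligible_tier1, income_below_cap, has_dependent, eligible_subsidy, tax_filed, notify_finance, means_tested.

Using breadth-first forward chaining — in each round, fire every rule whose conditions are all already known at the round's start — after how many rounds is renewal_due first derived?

4

Round 1: r2 [has_dependent => priority_flag]; r15 [eligible_tier1, notify_finance => household_head]; r16 [application_complete, means_tested => has_valid_id]. New: priority_flag, household_head, has_valid_id.
Round 2: r7 [has_valid_id, household_head => enrolled_program]; r9 [household_head, has_valid_id => adult_resident]; r17 [priority_flag, notify_finance => age_verified]. New: enrolled_program, adult_resident, age_verified.
Round 3: r3 [has_dependent, enrolled_program => cond_2]; r4 [age_verified, tax_filed => case_approved]; r8 [adult_resident => address_verified]. New: cond_2, case_approved, address_verified.
Round 4: r1 [case_approved, address_verified, means_tested => resident]; r11 [address_verified, has_dependent => renewal_due]. New: resident, renewal_due.
renewal_due first appears in round 4.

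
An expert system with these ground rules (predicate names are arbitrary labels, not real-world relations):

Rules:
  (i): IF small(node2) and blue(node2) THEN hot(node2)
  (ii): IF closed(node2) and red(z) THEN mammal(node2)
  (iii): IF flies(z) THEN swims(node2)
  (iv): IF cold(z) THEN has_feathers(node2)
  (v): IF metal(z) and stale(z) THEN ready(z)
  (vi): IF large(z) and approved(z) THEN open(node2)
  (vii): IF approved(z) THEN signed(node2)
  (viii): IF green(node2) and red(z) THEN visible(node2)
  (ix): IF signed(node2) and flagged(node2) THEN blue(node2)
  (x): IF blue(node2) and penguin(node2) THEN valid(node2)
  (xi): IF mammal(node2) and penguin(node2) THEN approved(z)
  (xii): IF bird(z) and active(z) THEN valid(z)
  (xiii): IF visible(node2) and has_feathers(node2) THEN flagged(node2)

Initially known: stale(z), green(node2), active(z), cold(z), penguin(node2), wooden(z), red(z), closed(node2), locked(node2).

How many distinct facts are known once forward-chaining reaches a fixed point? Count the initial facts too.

17

Round 1 fires (ii), (iv), (viii), giving mammal(node2), has_feathers(node2), visible(node2).
Round 2 fires (xi), (xiii), giving approved(z), flagged(node2).
Round 3 fires (vii), giving signed(node2).
Round 4 fires (ix), giving blue(node2).
Round 5 fires (x), giving valid(node2).
Closure: {active(z), approved(z), blue(node2), closed(node2), cold(z), flagged(node2), green(node2), has_feathers(node2), locked(node2), mammal(node2), penguin(node2), red(z), signed(node2), stale(z), valid(node2), visible(node2), wooden(z)} — 17 facts.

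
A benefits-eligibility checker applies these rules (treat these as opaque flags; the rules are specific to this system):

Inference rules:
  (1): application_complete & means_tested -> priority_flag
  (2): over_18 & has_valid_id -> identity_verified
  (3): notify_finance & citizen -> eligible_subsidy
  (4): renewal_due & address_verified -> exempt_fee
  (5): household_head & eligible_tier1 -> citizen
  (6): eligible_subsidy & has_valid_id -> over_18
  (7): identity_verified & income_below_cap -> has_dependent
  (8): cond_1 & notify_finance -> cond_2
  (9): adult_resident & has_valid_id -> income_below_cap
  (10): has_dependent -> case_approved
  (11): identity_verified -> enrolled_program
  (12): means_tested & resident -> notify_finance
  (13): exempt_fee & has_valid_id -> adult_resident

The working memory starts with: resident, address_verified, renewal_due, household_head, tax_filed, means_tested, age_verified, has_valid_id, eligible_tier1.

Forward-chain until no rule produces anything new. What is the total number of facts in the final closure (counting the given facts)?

Round 1 fires (4), (5), (12), giving exempt_fee, citizen, notify_finance.
Round 2 fires (3), (13), giving eligible_subsidy, adult_resident.
Round 3 fires (6), (9), giving over_18, income_below_cap.
Round 4 fires (2), giving identity_verified.
Round 5 fires (7), (11), giving has_dependent, enrolled_program.
Round 6 fires (10), giving case_approved.
Closure: {address_verified, adult_resident, age_verified, case_approved, citizen, eligible_subsidy, eligible_tier1, enrolled_program, exempt_fee, has_dependent, has_valid_id, household_head, identity_verified, income_below_cap, means_tested, notify_finance, over_18, renewal_due, resident, tax_filed} — 20 facts.

20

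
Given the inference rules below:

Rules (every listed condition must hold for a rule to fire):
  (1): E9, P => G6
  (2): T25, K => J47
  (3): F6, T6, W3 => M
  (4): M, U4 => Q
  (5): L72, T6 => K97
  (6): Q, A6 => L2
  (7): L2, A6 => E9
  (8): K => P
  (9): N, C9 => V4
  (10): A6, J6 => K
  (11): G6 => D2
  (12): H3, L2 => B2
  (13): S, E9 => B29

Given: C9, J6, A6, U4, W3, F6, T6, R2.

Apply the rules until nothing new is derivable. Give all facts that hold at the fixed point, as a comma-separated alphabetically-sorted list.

A6, C9, D2, E9, F6, G6, J6, K, L2, M, P, Q, R2, T6, U4, W3

Round 1: (3) [F6, T6, W3 => M]; (10) [A6, J6 => K]. Adds M, K.
Round 2: (4) [M, U4 => Q]; (8) [K => P]. Adds Q, P.
Round 3: (6) [Q, A6 => L2]. Adds L2.
Round 4: (7) [L2, A6 => E9]. Adds E9.
Round 5: (1) [E9, P => G6]. Adds G6.
Round 6: (11) [G6 => D2]. Adds D2.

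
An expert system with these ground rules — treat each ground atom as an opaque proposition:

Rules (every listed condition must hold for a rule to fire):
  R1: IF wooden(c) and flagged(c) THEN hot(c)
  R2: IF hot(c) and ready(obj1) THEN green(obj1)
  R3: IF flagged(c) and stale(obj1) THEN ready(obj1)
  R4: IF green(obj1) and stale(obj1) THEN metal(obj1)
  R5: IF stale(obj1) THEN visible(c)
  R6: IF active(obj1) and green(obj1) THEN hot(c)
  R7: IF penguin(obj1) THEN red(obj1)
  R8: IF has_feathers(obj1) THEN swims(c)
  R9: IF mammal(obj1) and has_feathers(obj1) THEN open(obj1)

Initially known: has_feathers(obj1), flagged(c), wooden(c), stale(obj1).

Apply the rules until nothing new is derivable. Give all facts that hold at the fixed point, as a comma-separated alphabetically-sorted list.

Round 1 — R1, R3, R5, R8, derive hot(c), ready(obj1), visible(c), swims(c).
Round 2 — R2, derive green(obj1).
Round 3 — R4, derive metal(obj1).

flagged(c), green(obj1), has_feathers(obj1), hot(c), metal(obj1), ready(obj1), stale(obj1), swims(c), visible(c), wooden(c)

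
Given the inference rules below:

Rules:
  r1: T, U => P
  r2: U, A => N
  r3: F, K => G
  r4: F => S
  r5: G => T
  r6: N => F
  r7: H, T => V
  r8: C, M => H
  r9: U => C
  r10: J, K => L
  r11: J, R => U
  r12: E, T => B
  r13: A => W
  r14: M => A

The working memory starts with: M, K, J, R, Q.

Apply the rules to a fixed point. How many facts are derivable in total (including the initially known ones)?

18

Round 1: r10 [J, K => L]; r11 [J, R => U]; r14 [M => A]. Adds L, U, A.
Round 2: r2 [U, A => N]; r9 [U => C]; r13 [A => W]. Adds N, C, W.
Round 3: r6 [N => F]; r8 [C, M => H]. Adds F, H.
Round 4: r3 [F, K => G]; r4 [F => S]. Adds G, S.
Round 5: r5 [G => T]. Adds T.
Round 6: r1 [T, U => P]; r7 [H, T => V]. Adds P, V.
Closure: {A, C, F, G, H, J, K, L, M, N, P, Q, R, S, T, U, V, W} — 18 facts.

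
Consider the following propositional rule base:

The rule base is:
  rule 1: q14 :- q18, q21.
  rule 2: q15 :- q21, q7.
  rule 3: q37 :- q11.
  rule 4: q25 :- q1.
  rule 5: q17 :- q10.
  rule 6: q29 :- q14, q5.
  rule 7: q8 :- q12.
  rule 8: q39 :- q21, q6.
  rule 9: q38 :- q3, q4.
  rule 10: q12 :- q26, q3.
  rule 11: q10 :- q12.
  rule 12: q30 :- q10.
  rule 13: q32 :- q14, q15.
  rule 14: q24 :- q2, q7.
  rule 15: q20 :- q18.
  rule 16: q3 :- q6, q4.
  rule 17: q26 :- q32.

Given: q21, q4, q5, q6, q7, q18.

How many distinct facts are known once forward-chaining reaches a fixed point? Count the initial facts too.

20

Round 1: rule 1 [q14 :- q18, q21.]; rule 2 [q15 :- q21, q7.]; rule 8 [q39 :- q21, q6.]; rule 15 [q20 :- q18.]; rule 16 [q3 :- q6, q4.]. New: q14, q15, q39, q20, q3.
Round 2: rule 6 [q29 :- q14, q5.]; rule 9 [q38 :- q3, q4.]; rule 13 [q32 :- q14, q15.]. New: q29, q38, q32.
Round 3: rule 17 [q26 :- q32.]. New: q26.
Round 4: rule 10 [q12 :- q26, q3.]. New: q12.
Round 5: rule 7 [q8 :- q12.]; rule 11 [q10 :- q12.]. New: q8, q10.
Round 6: rule 5 [q17 :- q10.]; rule 12 [q30 :- q10.]. New: q17, q30.
Closure: {q10, q12, q14, q15, q17, q18, q20, q21, q26, q29, q3, q30, q32, q38, q39, q4, q5, q6, q7, q8} — 20 facts.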